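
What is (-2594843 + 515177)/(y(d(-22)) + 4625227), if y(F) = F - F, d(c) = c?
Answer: -2079666/4625227 ≈ -0.44964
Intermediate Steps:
y(F) = 0
(-2594843 + 515177)/(y(d(-22)) + 4625227) = (-2594843 + 515177)/(0 + 4625227) = -2079666/4625227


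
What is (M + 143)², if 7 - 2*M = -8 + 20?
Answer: 78961/4 ≈ 19740.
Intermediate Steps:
M = -5/2 (M = 7/2 - (-8 + 20)/2 = 7/2 - ½*12 = 7/2 - 6 = -5/2 ≈ -2.5000)
(M + 143)² = (-5/2 + 143)² = (281/2)² = 78961/4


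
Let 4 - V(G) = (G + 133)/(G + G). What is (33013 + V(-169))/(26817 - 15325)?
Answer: 5579855/1942148 ≈ 2.8730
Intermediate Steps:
V(G) = 4 - (133 + G)/(2*G) (V(G) = 4 - (G + 133)/(G + G) = 4 - (133 + G)/(2*G))
(33013 + V(-169))/(26817 - 15325) = (33013 + (7/2)*(-19 - 169)/(-169))/(26817 - 15325) = (33013 + (7/2)*(-1/169)*(-188))/11492 = (33013 + 658/169)*(1/11492) = (5579855/169)*(1/11492) = 5579855/1942148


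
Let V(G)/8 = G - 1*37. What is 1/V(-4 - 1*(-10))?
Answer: -1/248 ≈ -0.0040323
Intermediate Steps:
V(G) = -296 + 8*G (V(G) = 8*(G - 1*37) = 8*(G - 37) = 8*(-37 + G) = -296 + 8*G)
1/V(-4 - 1*(-10)) = 1/(-296 + 8*(-4 - 1*(-10))) = 1/(-296 + 8*(-4 + 10)) = 1/(-296 + 8*6) = 1/(-296 + 48) = 1/(-248) = -1/248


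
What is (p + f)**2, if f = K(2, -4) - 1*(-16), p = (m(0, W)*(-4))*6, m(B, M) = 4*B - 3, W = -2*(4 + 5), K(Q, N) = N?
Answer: 7056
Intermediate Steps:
W = -18 (W = -2*9 = -18)
m(B, M) = -3 + 4*B
p = 72 (p = ((-3 + 4*0)*(-4))*6 = ((-3 + 0)*(-4))*6 = -3*(-4)*6 = 12*6 = 72)
f = 12 (f = -4 - 1*(-16) = -4 + 16 = 12)
(p + f)**2 = (72 + 12)**2 = 84**2 = 7056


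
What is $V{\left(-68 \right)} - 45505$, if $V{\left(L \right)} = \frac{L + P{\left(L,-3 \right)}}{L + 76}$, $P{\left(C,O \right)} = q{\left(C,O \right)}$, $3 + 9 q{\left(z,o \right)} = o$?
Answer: $- \frac{546163}{12} \approx -45514.0$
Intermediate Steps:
$q{\left(z,o \right)} = - \frac{1}{3} + \frac{o}{9}$
$P{\left(C,O \right)} = - \frac{1}{3} + \frac{O}{9}$
$V{\left(L \right)} = \frac{- \frac{2}{3} + L}{76 + L}$ ($V{\left(L \right)} = \frac{L + \left(- \frac{1}{3} + \frac{1}{9} \left(-3\right)\right)}{L + 76} = \frac{L - \frac{2}{3}}{76 + L} = \frac{- \frac{2}{3} + L}{76 + L}$)
$V{\left(-68 \right)} - 45505 = \frac{- \frac{2}{3} - 68}{76 - 68} - 45505 = \frac{1}{8} \left(- \frac{206}{3}\right) - 45505 = - \frac{103}{12} - 45505 = - \frac{546163}{12}$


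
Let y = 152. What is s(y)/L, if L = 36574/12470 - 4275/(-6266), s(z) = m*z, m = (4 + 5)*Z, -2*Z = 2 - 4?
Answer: 53445721680/141240967 ≈ 378.40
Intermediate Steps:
Z = 1 (Z = -(2 - 4)/2 = -½*(-2) = 1)
m = 9 (m = (4 + 5)*1 = 9*1 = 9)
s(z) = 9*z
L = 141240967/39068510 (L = 36574*(1/12470) - 4275*(-1/6266) = 18287/6235 + 4275/6266 = 141240967/39068510 ≈ 3.6152)
s(y)/L = (9*152)/(141240967/39068510) = 1368*(39068510/141240967) = 53445721680/141240967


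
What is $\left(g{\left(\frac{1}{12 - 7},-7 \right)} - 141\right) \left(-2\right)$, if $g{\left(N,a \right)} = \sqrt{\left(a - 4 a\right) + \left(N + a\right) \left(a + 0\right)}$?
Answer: $282 - \frac{14 \sqrt{35}}{5} \approx 265.44$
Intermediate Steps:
$g{\left(N,a \right)} = \sqrt{- 3 a + a \left(N + a\right)}$ ($g{\left(N,a \right)} = \sqrt{- 3 a + \left(N + a\right) a} = \sqrt{- 3 a + a \left(N + a\right)}$)
$\left(g{\left(\frac{1}{12 - 7},-7 \right)} - 141\right) \left(-2\right) = \left(\sqrt{- 7 \left(-3 + \frac{1}{12 - 7} - 7\right)} - 141\right) \left(-2\right) = \left(\sqrt{- 7 \left(-3 + \frac{1}{5} - 7\right)} - 141\right) \left(-2\right) = \left(\sqrt{\left(-7\right) \left(- \frac{49}{5}\right)} - 141\right) \left(-2\right) = \left(\sqrt{\frac{343}{5}} - 141\right) \left(-2\right) = \left(\frac{7 \sqrt{35}}{5} - 141\right) \left(-2\right) = \left(-141 + \frac{7 \sqrt{35}}{5}\right) \left(-2\right) = 282 - \frac{14 \sqrt{35}}{5}$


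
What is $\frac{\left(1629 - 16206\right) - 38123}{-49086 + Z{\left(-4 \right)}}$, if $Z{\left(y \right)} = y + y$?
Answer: $\frac{26350}{24547} \approx 1.0735$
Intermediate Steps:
$Z{\left(y \right)} = 2 y$
$\frac{\left(1629 - 16206\right) - 38123}{-49086 + Z{\left(-4 \right)}} = \frac{\left(1629 - 16206\right) - 38123}{-49086 + 2 \left(-4\right)} = \frac{\left(1629 - 16206\right) - 38123}{-49086 - 8} = \frac{-14577 - 38123}{-49094} = \left(-52700\right) \left(- \frac{1}{49094}\right) = \frac{26350}{24547}$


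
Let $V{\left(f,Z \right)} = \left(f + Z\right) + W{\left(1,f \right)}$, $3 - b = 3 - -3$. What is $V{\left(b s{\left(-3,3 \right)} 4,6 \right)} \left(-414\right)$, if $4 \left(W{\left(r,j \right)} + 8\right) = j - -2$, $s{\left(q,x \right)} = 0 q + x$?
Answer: $19251$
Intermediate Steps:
$s{\left(q,x \right)} = x$ ($s{\left(q,x \right)} = 0 + x = x$)
$W{\left(r,j \right)} = - \frac{15}{2} + \frac{j}{4}$ ($W{\left(r,j \right)} = -8 + \frac{j - -2}{4} = -8 + \frac{j + 2}{4} = -8 + \frac{2 + j}{4} = -8 + \left(\frac{1}{2} + \frac{j}{4}\right) = - \frac{15}{2} + \frac{j}{4}$)
$b = -3$ ($b = 3 - \left(3 - -3\right) = 3 - \left(3 + 3\right) = 3 - 6 = -3$)
$V{\left(f,Z \right)} = - \frac{15}{2} + Z + \frac{5 f}{4}$ ($V{\left(f,Z \right)} = \left(f + Z\right) + \left(- \frac{15}{2} + \frac{f}{4}\right) = \left(Z + f\right) + \left(- \frac{15}{2} + \frac{f}{4}\right) = - \frac{15}{2} + Z + \frac{5 f}{4}$)
$V{\left(b s{\left(-3,3 \right)} 4,6 \right)} \left(-414\right) = \left(- \frac{15}{2} + 6 + \frac{5 \left(-3\right) 3 \cdot 4}{4}\right) \left(-414\right) = \left(- \frac{15}{2} + 6 + \frac{5 \left(\left(-9\right) 4\right)}{4}\right) \left(-414\right) = \left(- \frac{15}{2} + 6 + \frac{5}{4} \left(-36\right)\right) \left(-414\right) = \left(- \frac{15}{2} + 6 - 45\right) \left(-414\right) = \left(- \frac{93}{2}\right) \left(-414\right) = 19251$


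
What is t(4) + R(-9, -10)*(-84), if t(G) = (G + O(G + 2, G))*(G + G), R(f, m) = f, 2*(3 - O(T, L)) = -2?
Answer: 820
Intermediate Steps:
O(T, L) = 4 (O(T, L) = 3 - 1/2*(-2) = 3 + 1 = 4)
t(G) = 2*G*(4 + G) (t(G) = (G + 4)*(G + G) = (4 + G)*(2*G) = 2*G*(4 + G))
t(4) + R(-9, -10)*(-84) = 2*4*(4 + 4) - 9*(-84) = 2*4*8 + 756 = 64 + 756 = 820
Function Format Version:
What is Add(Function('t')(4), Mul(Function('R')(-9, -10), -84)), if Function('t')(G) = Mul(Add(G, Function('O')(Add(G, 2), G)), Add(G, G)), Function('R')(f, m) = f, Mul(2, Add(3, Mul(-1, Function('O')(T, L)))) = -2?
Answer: 820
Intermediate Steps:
Function('O')(T, L) = 4 (Function('O')(T, L) = Add(3, Mul(Rational(-1, 2), -2)) = Add(3, 1) = 4)
Function('t')(G) = Mul(2, G, Add(4, G)) (Function('t')(G) = Mul(Add(G, 4), Add(G, G)) = Mul(Add(4, G), Mul(2, G)) = Mul(2, G, Add(4, G)))
Add(Function('t')(4), Mul(Function('R')(-9, -10), -84)) = Add(Mul(2, 4, Add(4, 4)), Mul(-9, -84)) = Add(Mul(2, 4, 8), 756) = Add(64, 756) = 820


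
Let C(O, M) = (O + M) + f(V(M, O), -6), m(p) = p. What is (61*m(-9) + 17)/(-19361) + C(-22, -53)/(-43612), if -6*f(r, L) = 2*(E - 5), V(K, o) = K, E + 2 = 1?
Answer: 1295523/44440628 ≈ 0.029152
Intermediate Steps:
E = -1 (E = -2 + 1 = -1)
f(r, L) = 2 (f(r, L) = -(-1 - 5)/3 = -(-6)/3 = -1/6*(-12) = 2)
C(O, M) = 2 + M + O (C(O, M) = (O + M) + 2 = (M + O) + 2 = 2 + M + O)
(61*m(-9) + 17)/(-19361) + C(-22, -53)/(-43612) = (61*(-9) + 17)/(-19361) + (2 - 53 - 22)/(-43612) = (-549 + 17)*(-1/19361) - 73*(-1/43612) = -532*(-1/19361) + 73/43612 = 28/1019 + 73/43612 = 1295523/44440628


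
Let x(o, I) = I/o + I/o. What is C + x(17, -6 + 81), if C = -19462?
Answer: -330704/17 ≈ -19453.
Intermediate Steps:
x(o, I) = 2*I/o
C + x(17, -6 + 81) = -19462 + 2*(-6 + 81)/17 = -19462 + 2*75*(1/17) = -19462 + 150/17 = -330704/17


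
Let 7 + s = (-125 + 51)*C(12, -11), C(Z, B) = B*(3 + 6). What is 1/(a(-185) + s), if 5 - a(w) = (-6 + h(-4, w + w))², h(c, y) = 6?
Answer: 1/7324 ≈ 0.00013654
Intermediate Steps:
C(Z, B) = 9*B (C(Z, B) = B*9 = 9*B)
a(w) = 5 (a(w) = 5 - (-6 + 6)² = 5 - 1*0² = 5 - 1*0 = 5 + 0 = 5)
s = 7319 (s = -7 + (-125 + 51)*(9*(-11)) = -7 - 74*(-99) = -7 + 7326 = 7319)
1/(a(-185) + s) = 1/(5 + 7319) = 1/7324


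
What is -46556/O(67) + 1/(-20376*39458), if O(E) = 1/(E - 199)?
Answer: 4940871864673535/803996208 ≈ 6.1454e+6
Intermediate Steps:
O(E) = 1/(-199 + E)
-46556/O(67) + 1/(-20376*39458) = -46556/(1/(-199 + 67)) + 1/(-20376*39458) = -46556/(1/(-132)) - 1/20376*1/39458 = -46556/(-1/132) - 1/803996208 = -46556*(-132) - 1/803996208 = 6145392 - 1/803996208 = 4940871864673535/803996208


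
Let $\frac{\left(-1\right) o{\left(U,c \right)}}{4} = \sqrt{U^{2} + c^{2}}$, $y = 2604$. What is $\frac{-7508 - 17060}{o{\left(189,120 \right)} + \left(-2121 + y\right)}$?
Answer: $\frac{3955448}{189549} + \frac{98272 \sqrt{5569}}{189549} \approx 59.557$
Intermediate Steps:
$o{\left(U,c \right)} = - 4 \sqrt{U^{2} + c^{2}}$
$\frac{-7508 - 17060}{o{\left(189,120 \right)} + \left(-2121 + y\right)} = \frac{-7508 - 17060}{- 4 \sqrt{189^{2} + 120^{2}} + \left(-2121 + 2604\right)} = - \frac{24568}{- 4 \sqrt{35721 + 14400} + 483} = - \frac{24568}{- 4 \sqrt{50121} + 483} = - \frac{24568}{- 4 \cdot 3 \sqrt{5569} + 483} = - \frac{24568}{- 12 \sqrt{5569} + 483} = - \frac{24568}{483 - 12 \sqrt{5569}}$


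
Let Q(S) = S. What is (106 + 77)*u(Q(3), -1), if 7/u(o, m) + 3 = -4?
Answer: -183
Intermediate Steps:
u(o, m) = -1 (u(o, m) = 7/(-3 - 4) = 7/(-7) = 7*(-⅐) = -1)
(106 + 77)*u(Q(3), -1) = (106 + 77)*(-1) = 183*(-1) = -183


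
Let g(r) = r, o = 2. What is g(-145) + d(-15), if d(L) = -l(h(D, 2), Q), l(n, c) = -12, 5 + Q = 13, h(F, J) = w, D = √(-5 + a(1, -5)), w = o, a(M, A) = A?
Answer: -133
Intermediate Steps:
w = 2
D = I*√10 (D = √(-5 - 5) = √(-10) = I*√10 ≈ 3.1623*I)
h(F, J) = 2
Q = 8 (Q = -5 + 13 = 8)
d(L) = 12 (d(L) = -1*(-12) = 12)
g(-145) + d(-15) = -145 + 12 = -133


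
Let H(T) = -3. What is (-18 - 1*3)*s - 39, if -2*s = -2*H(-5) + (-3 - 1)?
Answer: -18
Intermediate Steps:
s = -1 (s = -(-2*(-3) + (-3 - 1))/2 = -(6 - 4)/2 = -½*2 = -1)
(-18 - 1*3)*s - 39 = (-18 - 1*3)*(-1) - 39 = (-18 - 3)*(-1) - 39 = -21*(-1) - 39 = 21 - 39 = -18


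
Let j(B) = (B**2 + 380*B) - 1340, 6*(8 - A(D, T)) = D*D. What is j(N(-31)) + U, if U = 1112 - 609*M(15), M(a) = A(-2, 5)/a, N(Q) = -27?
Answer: -150851/15 ≈ -10057.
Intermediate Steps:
A(D, T) = 8 - D**2/6 (A(D, T) = 8 - D*D/6 = 8 - D**2/6)
j(B) = -1340 + B**2 + 380*B
M(a) = 22/(3*a) (M(a) = (8 - 1/6*(-2)**2)/a = (8 - 1/6*4)/a = (8 - 2/3)/a = 22/(3*a))
U = 12214/15 (U = 1112 - 4466/15 = 12214/15 ≈ 814.27)
j(N(-31)) + U = (-1340 + (-27)**2 + 380*(-27)) + 12214/15 = (-1340 + 729 - 10260) + 12214/15 = -10871 + 12214/15 = -150851/15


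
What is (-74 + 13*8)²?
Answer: 900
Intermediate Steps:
(-74 + 13*8)² = (-74 + 104)² = 30² = 900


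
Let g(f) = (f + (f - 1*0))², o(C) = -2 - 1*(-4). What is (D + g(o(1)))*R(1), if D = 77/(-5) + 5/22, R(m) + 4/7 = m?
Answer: 39/110 ≈ 0.35455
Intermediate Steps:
o(C) = 2 (o(C) = -2 + 4 = 2)
R(m) = -4/7 + m
g(f) = 4*f² (g(f) = (f + (f + 0))² = (f + f)² = (2*f)² = 4*f²)
D = -1669/110 (D = 77*(-⅕) + 5*(1/22) = -77/5 + 5/22 = -1669/110 ≈ -15.173)
(D + g(o(1)))*R(1) = (-1669/110 + 4*2²)*(-4/7 + 1) = (-1669/110 + 4*4)*(3/7) = (-1669/110 + 16)*(3/7) = (91/110)*(3/7) = 39/110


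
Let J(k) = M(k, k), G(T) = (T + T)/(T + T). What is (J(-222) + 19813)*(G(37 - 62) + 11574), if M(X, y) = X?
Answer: 226765825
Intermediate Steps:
G(T) = 1 (G(T) = (2*T)/((2*T)) = (2*T)*(1/(2*T)) = 1)
J(k) = k
(J(-222) + 19813)*(G(37 - 62) + 11574) = (-222 + 19813)*(1 + 11574) = 19591*11575 = 226765825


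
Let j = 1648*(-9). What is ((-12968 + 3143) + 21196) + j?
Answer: -3461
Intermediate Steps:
j = -14832
((-12968 + 3143) + 21196) + j = ((-12968 + 3143) + 21196) - 14832 = (-9825 + 21196) - 14832 = 11371 - 14832 = -3461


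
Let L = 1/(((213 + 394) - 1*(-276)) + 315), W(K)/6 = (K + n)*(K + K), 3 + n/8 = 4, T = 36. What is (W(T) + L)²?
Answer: 518545083412225/1435204 ≈ 3.6130e+8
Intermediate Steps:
n = 8 (n = -24 + 8*4 = -24 + 32 = 8)
W(K) = 12*K*(8 + K) (W(K) = 6*((K + 8)*(K + K)) = 6*((8 + K)*(2*K)) = 6*(2*K*(8 + K)) = 12*K*(8 + K))
L = 1/1198 (L = 1/((607 + 276) + 315) = 1/(883 + 315) = 1/1198 ≈ 0.00083472)
(W(T) + L)² = (12*36*(8 + 36) + 1/1198)² = (12*36*44 + 1/1198)² = (19008 + 1/1198)² = (22771585/1198)² = 518545083412225/1435204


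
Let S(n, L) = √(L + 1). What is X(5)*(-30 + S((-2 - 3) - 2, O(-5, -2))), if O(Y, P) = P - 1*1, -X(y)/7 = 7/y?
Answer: 294 - 49*I*√2/5 ≈ 294.0 - 13.859*I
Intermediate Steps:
X(y) = -49/y
O(Y, P) = -1 + P (O(Y, P) = P - 1 = -1 + P)
S(n, L) = √(1 + L)
X(5)*(-30 + S((-2 - 3) - 2, O(-5, -2))) = (-49/5)*(-30 + √(1 + (-1 - 2))) = (-49*⅕)*(-30 + √(1 - 3)) = -49*(-30 + √(-2))/5 = -49*(-30 + I*√2)/5 = 294 - 49*I*√2/5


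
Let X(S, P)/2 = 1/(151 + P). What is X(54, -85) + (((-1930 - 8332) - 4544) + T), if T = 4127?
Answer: -352406/33 ≈ -10679.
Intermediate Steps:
X(S, P) = 2/(151 + P)
X(54, -85) + (((-1930 - 8332) - 4544) + T) = 2/(151 - 85) + (((-1930 - 8332) - 4544) + 4127) = 2/66 + ((-10262 - 4544) + 4127) = 2*(1/66) + (-14806 + 4127) = 1/33 - 10679 = -352406/33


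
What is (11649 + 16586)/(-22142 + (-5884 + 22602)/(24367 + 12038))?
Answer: -1027895175/806062792 ≈ -1.2752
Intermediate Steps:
(11649 + 16586)/(-22142 + (-5884 + 22602)/(24367 + 12038)) = 28235/(-22142 + 16718/36405) = 28235/(-806062792/36405) = 28235*(-36405/806062792) = -1027895175/806062792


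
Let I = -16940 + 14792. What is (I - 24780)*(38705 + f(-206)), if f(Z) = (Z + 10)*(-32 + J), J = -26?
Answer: -1348365744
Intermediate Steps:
f(Z) = -580 - 58*Z (f(Z) = (Z + 10)*(-32 - 26) = (10 + Z)*(-58) = -580 - 58*Z)
I = -2148
(I - 24780)*(38705 + f(-206)) = (-2148 - 24780)*(38705 + (-580 - 58*(-206))) = -26928*(38705 + (-580 + 11948)) = -26928*(38705 + 11368) = -26928*50073 = -1348365744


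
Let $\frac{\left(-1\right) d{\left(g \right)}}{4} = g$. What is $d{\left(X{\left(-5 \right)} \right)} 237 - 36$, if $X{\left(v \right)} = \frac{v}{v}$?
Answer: $-984$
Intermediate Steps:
$X{\left(v \right)} = 1$
$d{\left(g \right)} = - 4 g$
$d{\left(X{\left(-5 \right)} \right)} 237 - 36 = \left(-4\right) 1 \cdot 237 - 36 = \left(-4\right) 237 - 36 = -948 - 36 = -984$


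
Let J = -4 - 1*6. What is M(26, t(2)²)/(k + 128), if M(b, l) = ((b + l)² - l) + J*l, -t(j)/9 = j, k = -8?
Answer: 14867/15 ≈ 991.13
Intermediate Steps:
t(j) = -9*j
J = -10 (J = -4 - 6 = -10)
M(b, l) = (b + l)² - 11*l (M(b, l) = ((b + l)² - l) - 10*l = (b + l)² - 11*l)
M(26, t(2)²)/(k + 128) = ((26 + (-9*2)²)² - 11*(-9*2)²)/(-8 + 128) = ((26 + (-18)²)² - 11*(-18)²)/120 = ((26 + 324)² - 11*324)*(1/120) = (350² - 3564)*(1/120) = (122500 - 3564)*(1/120) = 118936*(1/120) = 14867/15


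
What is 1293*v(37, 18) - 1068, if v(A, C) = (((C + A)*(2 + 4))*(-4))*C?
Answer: -30722748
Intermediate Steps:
v(A, C) = C*(-24*A - 24*C) (v(A, C) = (((A + C)*6)*(-4))*C = ((6*A + 6*C)*(-4))*C = (-24*A - 24*C)*C = C*(-24*A - 24*C))
1293*v(37, 18) - 1068 = 1293*(-24*18*(37 + 18)) - 1068 = 1293*(-24*18*55) - 1068 = 1293*(-23760) - 1068 = -30721680 - 1068 = -30722748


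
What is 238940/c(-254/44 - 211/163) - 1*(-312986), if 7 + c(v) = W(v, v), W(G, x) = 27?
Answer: 324933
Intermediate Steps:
c(v) = 20 (c(v) = -7 + 27 = 20)
238940/c(-254/44 - 211/163) - 1*(-312986) = 238940/20 - 1*(-312986) = 238940*(1/20) + 312986 = 11947 + 312986 = 324933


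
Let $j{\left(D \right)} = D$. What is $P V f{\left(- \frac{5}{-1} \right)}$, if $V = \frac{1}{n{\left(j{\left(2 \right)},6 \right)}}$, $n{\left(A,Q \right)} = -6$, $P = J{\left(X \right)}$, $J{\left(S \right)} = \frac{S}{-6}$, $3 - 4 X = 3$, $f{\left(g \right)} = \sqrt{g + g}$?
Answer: $0$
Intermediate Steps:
$f{\left(g \right)} = \sqrt{2} \sqrt{g}$ ($f{\left(g \right)} = \sqrt{2 g} = \sqrt{2} \sqrt{g}$)
$X = 0$ ($X = \frac{3}{4} - \frac{3}{4} = 0$)
$J{\left(S \right)} = - \frac{S}{6}$ ($J{\left(S \right)} = S \left(- \frac{1}{6}\right) = - \frac{S}{6}$)
$P = 0$ ($P = \left(- \frac{1}{6}\right) 0 = 0$)
$V = - \frac{1}{6}$ ($V = \frac{1}{-6} = - \frac{1}{6} \approx -0.16667$)
$P V f{\left(- \frac{5}{-1} \right)} = 0 \left(- \frac{1}{6}\right) \sqrt{2} \sqrt{- \frac{5}{-1}} = 0 \sqrt{2} \sqrt{\left(-5\right) \left(-1\right)} = 0 \sqrt{2} \sqrt{5} = 0 \sqrt{10} = 0$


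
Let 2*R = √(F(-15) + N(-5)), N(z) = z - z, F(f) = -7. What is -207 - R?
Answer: -207 - I*√7/2 ≈ -207.0 - 1.3229*I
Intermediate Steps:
N(z) = 0
R = I*√7/2 (R = √(-7 + 0)/2 = √(-7)/2 = (I*√7)/2 = I*√7/2 ≈ 1.3229*I)
-207 - R = -207 - I*√7/2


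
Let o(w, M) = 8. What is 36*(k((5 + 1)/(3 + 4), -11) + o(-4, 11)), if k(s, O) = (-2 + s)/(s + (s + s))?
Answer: 272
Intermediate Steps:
k(s, O) = (-2 + s)/(3*s) (k(s, O) = (-2 + s)/(s + 2*s) = (-2 + s)/((3*s)) = (-2 + s)*(1/(3*s)) = (-2 + s)/(3*s))
36*(k((5 + 1)/(3 + 4), -11) + o(-4, 11)) = 36*((-2 + (5 + 1)/(3 + 4))/(3*(((5 + 1)/(3 + 4)))) + 8) = 36*((-2 + 6/7)/(3*((6/7))) + 8) = 36*((-2 + 6*(1/7))/(3*((6*(1/7)))) + 8) = 36*((-2 + 6/7)/(3*(6/7)) + 8) = 36*((1/3)*(7/6)*(-8/7) + 8) = 36*(-4/9 + 8) = 36*(68/9) = 272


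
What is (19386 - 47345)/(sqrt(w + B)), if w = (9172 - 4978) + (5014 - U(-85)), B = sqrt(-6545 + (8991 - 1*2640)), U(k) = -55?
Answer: -27959/sqrt(9263 + I*sqrt(194)) ≈ -290.5 + 0.21841*I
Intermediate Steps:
B = I*sqrt(194) (B = sqrt(-6545 + (8991 - 2640)) = sqrt(-6545 + 6351) = sqrt(-194) = I*sqrt(194) ≈ 13.928*I)
w = 9263 (w = (9172 - 4978) + (5014 - 1*(-55)) = 4194 + (5014 + 55) = 4194 + 5069 = 9263)
(19386 - 47345)/(sqrt(w + B)) = (19386 - 47345)/(sqrt(9263 + I*sqrt(194))) = -27959/sqrt(9263 + I*sqrt(194))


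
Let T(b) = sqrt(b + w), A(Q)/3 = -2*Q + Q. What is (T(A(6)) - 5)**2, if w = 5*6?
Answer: 37 - 20*sqrt(3) ≈ 2.3590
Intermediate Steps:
w = 30
A(Q) = -3*Q (A(Q) = 3*(-2*Q + Q) = 3*(-Q) = -3*Q)
T(b) = sqrt(30 + b) (T(b) = sqrt(b + 30) = sqrt(30 + b))
(T(A(6)) - 5)**2 = (sqrt(30 - 3*6) - 5)**2 = (sqrt(30 - 18) - 5)**2 = (sqrt(12) - 5)**2 = (2*sqrt(3) - 5)**2 = (-5 + 2*sqrt(3))**2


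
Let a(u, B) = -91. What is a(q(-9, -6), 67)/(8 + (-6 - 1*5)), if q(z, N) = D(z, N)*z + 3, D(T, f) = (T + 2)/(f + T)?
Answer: 91/3 ≈ 30.333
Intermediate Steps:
D(T, f) = (2 + T)/(T + f)
q(z, N) = 3 + z*(2 + z)/(N + z) (q(z, N) = ((2 + z)/(z + N))*z + 3 = ((2 + z)/(N + z))*z + 3 = z*(2 + z)/(N + z) + 3 = 3 + z*(2 + z)/(N + z))
a(q(-9, -6), 67)/(8 + (-6 - 1*5)) = -91/(8 + (-6 - 1*5)) = -91/(8 + (-6 - 5)) = -91/(8 - 11) = -91/(-3) = -91*(-⅓) = 91/3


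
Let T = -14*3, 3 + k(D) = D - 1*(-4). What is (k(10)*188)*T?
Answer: -86856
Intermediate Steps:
k(D) = 1 + D (k(D) = -3 + (D - 1*(-4)) = -3 + (D + 4) = -3 + (4 + D) = 1 + D)
T = -42
(k(10)*188)*T = ((1 + 10)*188)*(-42) = (11*188)*(-42) = 2068*(-42) = -86856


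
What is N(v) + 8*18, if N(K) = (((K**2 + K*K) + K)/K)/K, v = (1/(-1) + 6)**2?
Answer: 3651/25 ≈ 146.04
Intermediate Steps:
v = 25 (v = (-1 + 6)**2 = 5**2 = 25)
N(K) = (K + 2*K**2)/K**2 (N(K) = (((K**2 + K**2) + K)/K)/K = ((2*K**2 + K)/K)/K = ((K + 2*K**2)/K)/K = (K + 2*K**2)/K**2)
N(v) + 8*18 = (2 + 1/25) + 8*18 = (2 + 1/25) + 144 = 51/25 + 144 = 3651/25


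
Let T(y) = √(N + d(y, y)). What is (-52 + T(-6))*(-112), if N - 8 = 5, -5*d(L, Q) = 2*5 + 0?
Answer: 5824 - 112*√11 ≈ 5452.5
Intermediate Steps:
d(L, Q) = -2 (d(L, Q) = -(2*5 + 0)/5 = -(10 + 0)/5 = -⅕*10 = -2)
N = 13 (N = 8 + 5 = 13)
T(y) = √11 (T(y) = √(13 - 2) = √11)
(-52 + T(-6))*(-112) = (-52 + √11)*(-112) = 5824 - 112*√11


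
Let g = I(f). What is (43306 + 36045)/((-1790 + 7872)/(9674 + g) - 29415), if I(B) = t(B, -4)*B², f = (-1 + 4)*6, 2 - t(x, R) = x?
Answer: -178142995/66033634 ≈ -2.6978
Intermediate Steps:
t(x, R) = 2 - x
f = 18 (f = 3*6 = 18)
I(B) = B²*(2 - B) (I(B) = (2 - B)*B² = B²*(2 - B))
g = -5184 (g = 18²*(2 - 1*18) = 324*(2 - 18) = 324*(-16) = -5184)
(43306 + 36045)/((-1790 + 7872)/(9674 + g) - 29415) = (43306 + 36045)/((-1790 + 7872)/(9674 - 5184) - 29415) = 79351/(6082/4490 - 29415) = 79351/(6082*(1/4490) - 29415) = 79351/(3041/2245 - 29415) = 79351/(-66033634/2245) = 79351*(-2245/66033634) = -178142995/66033634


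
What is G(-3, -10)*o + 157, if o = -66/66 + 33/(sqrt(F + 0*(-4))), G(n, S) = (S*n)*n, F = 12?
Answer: 247 - 495*sqrt(3) ≈ -610.37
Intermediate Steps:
G(n, S) = S*n**2
o = -1 + 11*sqrt(3)/2 (o = -66/66 + 33/(sqrt(12 + 0*(-4))) = -66*1/66 + 33/(sqrt(12 + 0)) = -1 + 33/(sqrt(12)) = -1 + 33/((2*sqrt(3))) = -1 + 33*(sqrt(3)/6) = -1 + 11*sqrt(3)/2 ≈ 8.5263)
G(-3, -10)*o + 157 = (-10*(-3)**2)*(-1 + 11*sqrt(3)/2) + 157 = (-10*9)*(-1 + 11*sqrt(3)/2) + 157 = -90*(-1 + 11*sqrt(3)/2) + 157 = (90 - 495*sqrt(3)) + 157 = 247 - 495*sqrt(3)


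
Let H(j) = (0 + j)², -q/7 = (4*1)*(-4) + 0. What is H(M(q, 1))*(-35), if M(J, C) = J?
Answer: -439040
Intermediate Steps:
q = 112 (q = -7*((4*1)*(-4) + 0) = -7*(4*(-4) + 0) = -7*(-16 + 0) = -7*(-16) = 112)
H(j) = j²
H(M(q, 1))*(-35) = 112²*(-35) = 12544*(-35) = -439040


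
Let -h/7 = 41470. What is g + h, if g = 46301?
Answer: -243989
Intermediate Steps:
h = -290290 (h = -7*41470 = -290290)
g + h = 46301 - 290290 = -243989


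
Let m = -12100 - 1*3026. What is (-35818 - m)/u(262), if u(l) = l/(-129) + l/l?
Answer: 381324/19 ≈ 20070.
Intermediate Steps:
m = -15126 (m = -12100 - 3026 = -15126)
u(l) = 1 - l/129 (u(l) = l*(-1/129) + 1 = -l/129 + 1 = 1 - l/129)
(-35818 - m)/u(262) = (-35818 - 1*(-15126))/(1 - 1/129*262) = (-35818 + 15126)/(1 - 262/129) = -20692/(-133/129) = -20692*(-129/133) = 381324/19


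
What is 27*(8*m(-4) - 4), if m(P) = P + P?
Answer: -1836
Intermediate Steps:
m(P) = 2*P
27*(8*m(-4) - 4) = 27*(8*(2*(-4)) - 4) = 27*(8*(-8) - 4) = 27*(-64 - 4) = 27*(-68) = -1836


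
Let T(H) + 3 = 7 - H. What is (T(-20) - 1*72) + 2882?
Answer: 2834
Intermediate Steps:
T(H) = 4 - H (T(H) = -3 + (7 - H) = 4 - H)
(T(-20) - 1*72) + 2882 = ((4 - 1*(-20)) - 1*72) + 2882 = ((4 + 20) - 72) + 2882 = (24 - 72) + 2882 = -48 + 2882 = 2834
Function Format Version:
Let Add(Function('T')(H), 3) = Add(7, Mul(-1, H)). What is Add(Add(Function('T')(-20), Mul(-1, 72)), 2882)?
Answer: 2834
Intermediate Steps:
Function('T')(H) = Add(4, Mul(-1, H)) (Function('T')(H) = Add(-3, Add(7, Mul(-1, H))) = Add(4, Mul(-1, H)))
Add(Add(Function('T')(-20), Mul(-1, 72)), 2882) = Add(Add(Add(4, Mul(-1, -20)), Mul(-1, 72)), 2882) = Add(Add(Add(4, 20), -72), 2882) = Add(Add(24, -72), 2882) = Add(-48, 2882) = 2834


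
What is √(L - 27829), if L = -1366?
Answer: I*√29195 ≈ 170.87*I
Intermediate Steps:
√(L - 27829) = √(-1366 - 27829) = √(-29195) = I*√29195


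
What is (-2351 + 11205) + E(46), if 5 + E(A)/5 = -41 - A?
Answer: 8394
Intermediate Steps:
E(A) = -230 - 5*A (E(A) = -25 + 5*(-41 - A) = -25 + (-205 - 5*A) = -230 - 5*A)
(-2351 + 11205) + E(46) = (-2351 + 11205) + (-230 - 5*46) = 8854 + (-230 - 230) = 8854 - 460 = 8394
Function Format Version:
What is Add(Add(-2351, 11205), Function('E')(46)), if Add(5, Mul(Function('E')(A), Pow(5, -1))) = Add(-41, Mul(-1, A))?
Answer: 8394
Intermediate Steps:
Function('E')(A) = Add(-230, Mul(-5, A)) (Function('E')(A) = Add(-25, Mul(5, Add(-41, Mul(-1, A)))) = Add(-25, Add(-205, Mul(-5, A))) = Add(-230, Mul(-5, A)))
Add(Add(-2351, 11205), Function('E')(46)) = Add(Add(-2351, 11205), Add(-230, Mul(-5, 46))) = Add(8854, Add(-230, -230)) = Add(8854, -460) = 8394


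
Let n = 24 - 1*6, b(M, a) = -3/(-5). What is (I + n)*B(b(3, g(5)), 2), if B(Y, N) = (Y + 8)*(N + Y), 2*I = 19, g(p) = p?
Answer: 6149/10 ≈ 614.90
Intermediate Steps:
b(M, a) = ⅗ (b(M, a) = -3*(-⅕) = ⅗)
I = 19/2 (I = (½)*19 = 19/2 ≈ 9.5000)
n = 18 (n = 24 - 6 = 18)
B(Y, N) = (8 + Y)*(N + Y)
(I + n)*B(b(3, g(5)), 2) = (19/2 + 18)*((⅗)² + 8*2 + 8*(⅗) + 2*(⅗)) = 55*(9/25 + 16 + 24/5 + 6/5)/2 = (55/2)*(559/25) = 6149/10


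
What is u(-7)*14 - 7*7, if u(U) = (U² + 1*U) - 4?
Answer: 483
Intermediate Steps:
u(U) = -4 + U + U² (u(U) = (U² + U) - 4 = (U + U²) - 4 = -4 + U + U²)
u(-7)*14 - 7*7 = (-4 - 7 + (-7)²)*14 - 7*7 = (-4 - 7 + 49)*14 - 49 = 38*14 - 49 = 532 - 49 = 483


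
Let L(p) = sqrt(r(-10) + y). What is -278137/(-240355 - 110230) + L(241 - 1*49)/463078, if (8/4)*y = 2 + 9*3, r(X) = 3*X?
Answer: 278137/350585 + I*sqrt(62)/926156 ≈ 0.79335 + 8.5018e-6*I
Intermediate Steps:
y = 29/2 (y = (2 + 9*3)/2 = (2 + 27)/2 = (1/2)*29 = 29/2 ≈ 14.500)
L(p) = I*sqrt(62)/2 (L(p) = sqrt(3*(-10) + 29/2) = sqrt(-30 + 29/2) = sqrt(-31/2) = I*sqrt(62)/2)
-278137/(-240355 - 110230) + L(241 - 1*49)/463078 = -278137/(-240355 - 110230) + (I*sqrt(62)/2)/463078 = -278137/(-350585) + (I*sqrt(62)/2)*(1/463078) = -278137*(-1/350585) + I*sqrt(62)/926156 = 278137/350585 + I*sqrt(62)/926156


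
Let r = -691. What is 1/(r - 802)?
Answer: -1/1493 ≈ -0.00066979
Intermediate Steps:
1/(r - 802) = 1/(-691 - 802) = 1/(-1493) = -1/1493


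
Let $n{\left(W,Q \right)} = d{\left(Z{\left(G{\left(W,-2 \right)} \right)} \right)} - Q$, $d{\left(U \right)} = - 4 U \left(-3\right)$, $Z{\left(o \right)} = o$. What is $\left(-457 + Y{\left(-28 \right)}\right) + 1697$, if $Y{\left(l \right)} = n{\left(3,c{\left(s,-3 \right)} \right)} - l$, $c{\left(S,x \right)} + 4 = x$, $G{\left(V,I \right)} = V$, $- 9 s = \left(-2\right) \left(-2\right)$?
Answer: $1311$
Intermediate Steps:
$s = - \frac{4}{9}$ ($s = - \frac{\left(-2\right) \left(-2\right)}{9} = \left(- \frac{1}{9}\right) 4 = - \frac{4}{9} \approx -0.44444$)
$c{\left(S,x \right)} = -4 + x$
$d{\left(U \right)} = 12 U$
$n{\left(W,Q \right)} = - Q + 12 W$ ($n{\left(W,Q \right)} = 12 W - Q = - Q + 12 W$)
$Y{\left(l \right)} = 43 - l$ ($Y{\left(l \right)} = \left(- (-4 - 3) + 12 \cdot 3\right) - l = \left(\left(-1\right) \left(-7\right) + 36\right) - l = \left(7 + 36\right) - l = 43 - l$)
$\left(-457 + Y{\left(-28 \right)}\right) + 1697 = \left(-457 + \left(43 - -28\right)\right) + 1697 = \left(-457 + \left(43 + 28\right)\right) + 1697 = \left(-457 + 71\right) + 1697 = -386 + 1697 = 1311$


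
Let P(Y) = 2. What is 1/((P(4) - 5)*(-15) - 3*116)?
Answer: -1/303 ≈ -0.0033003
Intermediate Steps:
1/((P(4) - 5)*(-15) - 3*116) = 1/((2 - 5)*(-15) - 3*116) = 1/(-3*(-15) - 348) = 1/(45 - 348) = 1/(-303) = -1/303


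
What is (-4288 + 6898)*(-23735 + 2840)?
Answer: -54535950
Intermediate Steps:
(-4288 + 6898)*(-23735 + 2840) = 2610*(-20895) = -54535950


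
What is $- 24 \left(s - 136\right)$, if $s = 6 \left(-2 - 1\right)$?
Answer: $3696$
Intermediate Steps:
$s = -18$ ($s = 6 \left(-3\right) = -18$)
$- 24 \left(s - 136\right) = - 24 \left(-18 - 136\right) = \left(-24\right) \left(-154\right) = 3696$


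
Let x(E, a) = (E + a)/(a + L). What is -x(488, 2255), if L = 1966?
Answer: -2743/4221 ≈ -0.64985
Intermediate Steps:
x(E, a) = (E + a)/(1966 + a) (x(E, a) = (E + a)/(a + 1966) = (E + a)/(1966 + a))
-x(488, 2255) = -(488 + 2255)/(1966 + 2255) = -2743/4221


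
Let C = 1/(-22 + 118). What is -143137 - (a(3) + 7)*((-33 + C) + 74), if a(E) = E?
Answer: -6890261/48 ≈ -1.4355e+5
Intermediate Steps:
C = 1/96 ≈ 0.010417
-143137 - (a(3) + 7)*((-33 + C) + 74) = -143137 - (3 + 7)*((-33 + 1/96) + 74) = -143137 - 10*(-3167/96 + 74) = -143137 - 10*3937/96 = -143137 - 1*19685/48 = -143137 - 19685/48 = -6890261/48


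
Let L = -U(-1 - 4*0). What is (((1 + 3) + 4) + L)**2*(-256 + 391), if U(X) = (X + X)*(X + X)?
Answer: 2160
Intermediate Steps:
U(X) = 4*X**2 (U(X) = (2*X)*(2*X) = 4*X**2)
L = -4 (L = -4*(-1 - 4*0)**2 = -4*(-1 + 0)**2 = -4*(-1)**2 = -4 ≈ -4.0000)
(((1 + 3) + 4) + L)**2*(-256 + 391) = (((1 + 3) + 4) - 4)**2*(-256 + 391) = ((4 + 4) - 4)**2*135 = (8 - 4)**2*135 = 4**2*135 = 16*135 = 2160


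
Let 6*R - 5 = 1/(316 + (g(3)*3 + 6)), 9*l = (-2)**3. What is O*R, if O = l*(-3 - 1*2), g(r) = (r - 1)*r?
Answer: 63/17 ≈ 3.7059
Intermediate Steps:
g(r) = r*(-1 + r) (g(r) = (-1 + r)*r = r*(-1 + r))
l = -8/9 (l = (1/9)*(-2)**3 = (1/9)*(-8) = -8/9 ≈ -0.88889)
O = 40/9 (O = -8*(-3 - 1*2)/9 = -8*(-3 - 2)/9 = -8/9*(-5) = 40/9 ≈ 4.4444)
R = 567/680 (R = 5/6 + 1/(6*(316 + ((3*(-1 + 3))*3 + 6))) = 5/6 + 1/(6*(316 + ((3*2)*3 + 6))) = 5/6 + 1/(6*(316 + (6*3 + 6))) = 5/6 + 1/(6*(316 + (18 + 6))) = 5/6 + 1/(6*(316 + 24)) = 5/6 + (1/6)/340 = 5/6 + (1/6)*(1/340) = 5/6 + 1/2040 = 567/680 ≈ 0.83382)
O*R = (40/9)*(567/680) = 63/17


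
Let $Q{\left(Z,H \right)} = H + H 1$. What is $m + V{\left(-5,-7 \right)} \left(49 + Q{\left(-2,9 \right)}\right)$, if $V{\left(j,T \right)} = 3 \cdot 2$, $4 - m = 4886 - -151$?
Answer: $-4631$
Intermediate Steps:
$Q{\left(Z,H \right)} = 2 H$ ($Q{\left(Z,H \right)} = H + H = 2 H$)
$m = -5033$ ($m = 4 - \left(4886 - -151\right) = 4 - \left(4886 + 151\right) = 4 - 5037 = -5033$)
$V{\left(j,T \right)} = 6$
$m + V{\left(-5,-7 \right)} \left(49 + Q{\left(-2,9 \right)}\right) = -5033 + 6 \left(49 + 2 \cdot 9\right) = -5033 + 6 \left(49 + 18\right) = -5033 + 6 \cdot 67 = -5033 + 402 = -4631$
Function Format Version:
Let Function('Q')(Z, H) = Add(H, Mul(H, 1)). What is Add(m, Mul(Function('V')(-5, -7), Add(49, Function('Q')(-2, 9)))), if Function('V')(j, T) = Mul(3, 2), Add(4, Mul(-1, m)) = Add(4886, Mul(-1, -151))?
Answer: -4631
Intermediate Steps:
Function('Q')(Z, H) = Mul(2, H) (Function('Q')(Z, H) = Add(H, H) = Mul(2, H))
m = -5033 (m = Add(4, Mul(-1, Add(4886, Mul(-1, -151)))) = Add(4, Mul(-1, Add(4886, 151))) = Add(4, Mul(-1, 5037)) = Add(4, -5037) = -5033)
Function('V')(j, T) = 6
Add(m, Mul(Function('V')(-5, -7), Add(49, Function('Q')(-2, 9)))) = Add(-5033, Mul(6, Add(49, Mul(2, 9)))) = Add(-5033, Mul(6, Add(49, 18))) = Add(-5033, Mul(6, 67)) = Add(-5033, 402) = -4631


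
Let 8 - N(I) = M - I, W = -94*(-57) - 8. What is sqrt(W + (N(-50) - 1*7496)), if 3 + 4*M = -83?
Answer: I*sqrt(8666)/2 ≈ 46.546*I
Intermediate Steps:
M = -43/2 (M = -3/4 + (1/4)*(-83) = -3/4 - 83/4 = -43/2 ≈ -21.500)
W = 5350 (W = 5358 - 8 = 5350)
N(I) = 59/2 + I (N(I) = 8 - (-43/2 - I) = 8 + (43/2 + I) = 59/2 + I)
sqrt(W + (N(-50) - 1*7496)) = sqrt(5350 + ((59/2 - 50) - 1*7496)) = sqrt(5350 + (-41/2 - 7496)) = sqrt(5350 - 15033/2) = sqrt(-4333/2) = I*sqrt(8666)/2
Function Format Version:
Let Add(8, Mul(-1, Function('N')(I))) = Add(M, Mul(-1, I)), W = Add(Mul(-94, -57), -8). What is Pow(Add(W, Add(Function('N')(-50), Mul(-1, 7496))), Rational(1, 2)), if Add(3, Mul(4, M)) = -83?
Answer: Mul(Rational(1, 2), I, Pow(8666, Rational(1, 2))) ≈ Mul(46.546, I)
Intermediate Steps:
M = Rational(-43, 2) (M = Add(Rational(-3, 4), Mul(Rational(1, 4), -83)) = Add(Rational(-3, 4), Rational(-83, 4)) = Rational(-43, 2) ≈ -21.500)
W = 5350 (W = Add(5358, -8) = 5350)
Function('N')(I) = Add(Rational(59, 2), I) (Function('N')(I) = Add(8, Mul(-1, Add(Rational(-43, 2), Mul(-1, I)))) = Add(8, Add(Rational(43, 2), I)) = Add(Rational(59, 2), I))
Pow(Add(W, Add(Function('N')(-50), Mul(-1, 7496))), Rational(1, 2)) = Pow(Add(5350, Add(Add(Rational(59, 2), -50), Mul(-1, 7496))), Rational(1, 2)) = Pow(Add(5350, Add(Rational(-41, 2), -7496)), Rational(1, 2)) = Pow(Add(5350, Rational(-15033, 2)), Rational(1, 2)) = Pow(Rational(-4333, 2), Rational(1, 2)) = Mul(Rational(1, 2), I, Pow(8666, Rational(1, 2)))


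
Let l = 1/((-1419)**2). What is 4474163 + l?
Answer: 9009000124444/2013561 ≈ 4.4742e+6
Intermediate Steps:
l = 1/2013561 ≈ 4.9663e-7
4474163 + l = 4474163 + 1/2013561 = 9009000124444/2013561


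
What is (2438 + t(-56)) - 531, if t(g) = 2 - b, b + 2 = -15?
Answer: 1926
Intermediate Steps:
b = -17 (b = -2 - 15 = -17)
t(g) = 19 (t(g) = 2 - 1*(-17) = 2 + 17 = 19)
(2438 + t(-56)) - 531 = (2438 + 19) - 531 = 2457 - 531 = 1926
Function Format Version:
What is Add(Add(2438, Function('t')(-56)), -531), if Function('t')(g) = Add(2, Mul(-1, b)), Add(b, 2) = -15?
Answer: 1926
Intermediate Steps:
b = -17 (b = Add(-2, -15) = -17)
Function('t')(g) = 19 (Function('t')(g) = Add(2, Mul(-1, -17)) = Add(2, 17) = 19)
Add(Add(2438, Function('t')(-56)), -531) = Add(Add(2438, 19), -531) = Add(2457, -531) = 1926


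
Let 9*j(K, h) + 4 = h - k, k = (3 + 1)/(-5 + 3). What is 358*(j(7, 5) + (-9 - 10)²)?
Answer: 388072/3 ≈ 1.2936e+5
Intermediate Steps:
k = -2 (k = 4/(-2) = 4*(-½) = -2)
j(K, h) = -2/9 + h/9 (j(K, h) = -4/9 + (h - 1*(-2))/9 = -4/9 + (h + 2)/9 = -4/9 + (2 + h)/9 = -4/9 + (2/9 + h/9) = -2/9 + h/9)
358*(j(7, 5) + (-9 - 10)²) = 358*((-2/9 + (⅑)*5) + (-9 - 10)²) = 358*((-2/9 + 5/9) + (-19)²) = 358*(⅓ + 361) = 358*(1084/3) = 388072/3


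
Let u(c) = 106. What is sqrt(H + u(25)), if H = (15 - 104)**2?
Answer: sqrt(8027) ≈ 89.594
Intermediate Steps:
H = 7921 (H = (-89)**2 = 7921)
sqrt(H + u(25)) = sqrt(7921 + 106) = sqrt(8027)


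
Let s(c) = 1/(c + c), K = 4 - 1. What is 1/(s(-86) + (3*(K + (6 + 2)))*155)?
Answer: 172/879779 ≈ 0.00019550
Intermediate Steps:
K = 3
s(c) = 1/(2*c)
1/(s(-86) + (3*(K + (6 + 2)))*155) = 1/((½)/(-86) + (3*(3 + (6 + 2)))*155) = 1/((½)*(-1/86) + (3*(3 + 8))*155) = 1/(-1/172 + (3*11)*155) = 1/(-1/172 + 33*155) = 1/(-1/172 + 5115) = 1/(879779/172) = 172/879779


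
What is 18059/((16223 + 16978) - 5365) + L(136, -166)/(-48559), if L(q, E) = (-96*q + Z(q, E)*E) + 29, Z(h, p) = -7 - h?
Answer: 578775585/1351688324 ≈ 0.42819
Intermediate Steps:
L(q, E) = 29 - 96*q + E*(-7 - q) (L(q, E) = (-96*q + (-7 - q)*E) + 29 = (-96*q + E*(-7 - q)) + 29 = 29 - 96*q + E*(-7 - q))
18059/((16223 + 16978) - 5365) + L(136, -166)/(-48559) = 18059/((16223 + 16978) - 5365) + (29 - 96*136 - 1*(-166)*(7 + 136))/(-48559) = 18059/(33201 - 5365) + (29 - 13056 - 1*(-166)*143)*(-1/48559) = 18059/27836 + (29 - 13056 + 23738)*(-1/48559) = 18059*(1/27836) + 10711*(-1/48559) = 18059/27836 - 10711/48559 = 578775585/1351688324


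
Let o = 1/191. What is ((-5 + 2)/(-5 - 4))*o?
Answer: 1/573 ≈ 0.0017452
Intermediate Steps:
o = 1/191 ≈ 0.0052356
((-5 + 2)/(-5 - 4))*o = ((-5 + 2)/(-5 - 4))*(1/191) = -3/(-9)*(1/191) = -3*(-⅑)*(1/191) = (⅓)*(1/191) = 1/573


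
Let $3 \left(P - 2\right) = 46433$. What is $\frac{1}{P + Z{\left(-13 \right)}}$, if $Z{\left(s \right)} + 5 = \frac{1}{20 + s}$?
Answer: $\frac{21}{324971} \approx 6.4621 \cdot 10^{-5}$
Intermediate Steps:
$P = \frac{46439}{3}$ ($P = 2 + \frac{1}{3} \cdot 46433 = 2 + \frac{46433}{3} = \frac{46439}{3} \approx 15480.0$)
$Z{\left(s \right)} = -5 + \frac{1}{20 + s}$
$\frac{1}{P + Z{\left(-13 \right)}} = \frac{1}{\frac{46439}{3} + \frac{-99 - -65}{20 - 13}} = \frac{1}{\frac{46439}{3} + \frac{-99 + 65}{7}} = \frac{1}{\frac{46439}{3} + \frac{1}{7} \left(-34\right)} = \frac{1}{\frac{46439}{3} - \frac{34}{7}} = \frac{1}{\frac{324971}{21}} = \frac{21}{324971}$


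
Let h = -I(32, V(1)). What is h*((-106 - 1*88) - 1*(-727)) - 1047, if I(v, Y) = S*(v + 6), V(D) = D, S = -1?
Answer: 19207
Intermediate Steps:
I(v, Y) = -6 - v (I(v, Y) = -(v + 6) = -(6 + v) = -6 - v)
h = 38 (h = -(-6 - 1*32) = -(-6 - 32) = -1*(-38) = 38)
h*((-106 - 1*88) - 1*(-727)) - 1047 = 38*((-106 - 1*88) - 1*(-727)) - 1047 = 38*((-106 - 88) + 727) - 1047 = 38*(-194 + 727) - 1047 = 38*533 - 1047 = 20254 - 1047 = 19207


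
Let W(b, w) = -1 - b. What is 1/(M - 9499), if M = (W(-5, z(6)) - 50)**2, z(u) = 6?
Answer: -1/7383 ≈ -0.00013545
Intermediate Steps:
M = 2116 (M = ((-1 - 1*(-5)) - 50)**2 = ((-1 + 5) - 50)**2 = (4 - 50)**2 = (-46)**2 = 2116)
1/(M - 9499) = 1/(2116 - 9499) = 1/(-7383) = -1/7383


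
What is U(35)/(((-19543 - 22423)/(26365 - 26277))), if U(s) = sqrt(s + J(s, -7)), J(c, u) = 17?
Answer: -88*sqrt(13)/20983 ≈ -0.015121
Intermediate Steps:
U(s) = sqrt(17 + s) (U(s) = sqrt(s + 17) = sqrt(17 + s))
U(35)/(((-19543 - 22423)/(26365 - 26277))) = sqrt(17 + 35)/(((-19543 - 22423)/(26365 - 26277))) = sqrt(52)/((-41966/88)) = (2*sqrt(13))/((-41966*1/88)) = (2*sqrt(13))/(-20983/44) = (2*sqrt(13))*(-44/20983) = -88*sqrt(13)/20983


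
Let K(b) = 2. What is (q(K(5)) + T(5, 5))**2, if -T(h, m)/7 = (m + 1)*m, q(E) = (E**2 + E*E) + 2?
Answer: 40000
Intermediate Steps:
q(E) = 2 + 2*E**2 (q(E) = (E**2 + E**2) + 2 = 2*E**2 + 2 = 2 + 2*E**2)
T(h, m) = -7*m*(1 + m) (T(h, m) = -7*(m + 1)*m = -7*(1 + m)*m = -7*m*(1 + m))
(q(K(5)) + T(5, 5))**2 = ((2 + 2*2**2) - 7*5*(1 + 5))**2 = ((2 + 2*4) - 7*5*6)**2 = ((2 + 8) - 210)**2 = (10 - 210)**2 = (-200)**2 = 40000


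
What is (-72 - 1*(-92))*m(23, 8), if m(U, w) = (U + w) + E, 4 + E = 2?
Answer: 580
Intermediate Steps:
E = -2 (E = -4 + 2 = -2)
m(U, w) = -2 + U + w (m(U, w) = (U + w) - 2 = -2 + U + w)
(-72 - 1*(-92))*m(23, 8) = (-72 - 1*(-92))*(-2 + 23 + 8) = (-72 + 92)*29 = 20*29 = 580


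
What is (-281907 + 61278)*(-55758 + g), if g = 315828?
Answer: -57378984030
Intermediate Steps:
(-281907 + 61278)*(-55758 + g) = (-281907 + 61278)*(-55758 + 315828) = -220629*260070 = -57378984030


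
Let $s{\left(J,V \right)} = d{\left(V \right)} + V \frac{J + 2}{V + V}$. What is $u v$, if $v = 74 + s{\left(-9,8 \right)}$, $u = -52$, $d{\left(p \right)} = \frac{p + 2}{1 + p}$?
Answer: $- \frac{33514}{9} \approx -3723.8$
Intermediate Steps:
$d{\left(p \right)} = \frac{2 + p}{1 + p}$
$s{\left(J,V \right)} = 1 + \frac{J}{2} + \frac{2 + V}{1 + V}$ ($s{\left(J,V \right)} = \frac{2 + V}{1 + V} + V \frac{J + 2}{V + V} = \frac{2 + V}{1 + V} + V \frac{2 + J}{2 V} = \frac{2 + V}{1 + V} + \left(1 + \frac{J}{2}\right) = 1 + \frac{J}{2} + \frac{2 + V}{1 + V}$)
$v = \frac{1289}{18}$ ($v = 74 + \frac{6 - 9 + 4 \cdot 8 - 72}{2 \left(1 + 8\right)} = 74 + \frac{6 - 9 + 32 - 72}{2 \cdot 9} = 74 + \frac{1}{2} \cdot \frac{1}{9} \left(-43\right) = 74 - \frac{43}{18} = \frac{1289}{18} \approx 71.611$)
$u v = \left(-52\right) \frac{1289}{18} = - \frac{33514}{9}$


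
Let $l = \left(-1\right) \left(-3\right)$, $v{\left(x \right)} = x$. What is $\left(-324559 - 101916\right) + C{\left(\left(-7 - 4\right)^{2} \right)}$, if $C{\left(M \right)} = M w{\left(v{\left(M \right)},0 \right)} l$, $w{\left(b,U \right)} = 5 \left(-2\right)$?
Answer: $-430105$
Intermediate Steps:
$l = 3$
$w{\left(b,U \right)} = -10$
$C{\left(M \right)} = - 30 M$ ($C{\left(M \right)} = M \left(-10\right) 3 = - 10 M 3 = - 30 M$)
$\left(-324559 - 101916\right) + C{\left(\left(-7 - 4\right)^{2} \right)} = \left(-324559 - 101916\right) - 30 \left(-7 - 4\right)^{2} = -426475 - 30 \left(-11\right)^{2} = -426475 - 3630 = -430105$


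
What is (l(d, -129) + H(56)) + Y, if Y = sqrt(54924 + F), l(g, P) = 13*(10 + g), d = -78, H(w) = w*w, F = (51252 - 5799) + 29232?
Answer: 2252 + 3*sqrt(14401) ≈ 2612.0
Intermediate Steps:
F = 74685 (F = 45453 + 29232 = 74685)
H(w) = w**2
l(g, P) = 130 + 13*g
Y = 3*sqrt(14401) (Y = sqrt(54924 + 74685) = sqrt(129609) = 3*sqrt(14401) ≈ 360.01)
(l(d, -129) + H(56)) + Y = ((130 + 13*(-78)) + 56**2) + 3*sqrt(14401) = ((130 - 1014) + 3136) + 3*sqrt(14401) = (-884 + 3136) + 3*sqrt(14401) = 2252 + 3*sqrt(14401)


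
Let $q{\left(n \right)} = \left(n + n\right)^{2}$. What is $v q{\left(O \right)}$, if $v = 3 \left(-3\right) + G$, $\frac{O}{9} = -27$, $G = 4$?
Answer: $-1180980$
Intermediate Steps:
$O = -243$ ($O = 9 \left(-27\right) = -243$)
$q{\left(n \right)} = 4 n^{2}$ ($q{\left(n \right)} = \left(2 n\right)^{2} = 4 n^{2}$)
$v = -5$ ($v = 3 \left(-3\right) + 4 = -9 + 4 = -5$)
$v q{\left(O \right)} = - 5 \cdot 4 \left(-243\right)^{2} = - 5 \cdot 4 \cdot 59049 = \left(-5\right) 236196 = -1180980$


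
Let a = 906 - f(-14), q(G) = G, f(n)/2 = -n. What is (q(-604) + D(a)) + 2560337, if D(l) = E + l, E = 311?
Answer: 2560922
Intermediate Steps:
f(n) = -2*n (f(n) = 2*(-n) = -2*n)
a = 878 (a = 906 - (-2)*(-14) = 906 - 1*28 = 906 - 28 = 878)
D(l) = 311 + l
(q(-604) + D(a)) + 2560337 = (-604 + (311 + 878)) + 2560337 = (-604 + 1189) + 2560337 = 585 + 2560337 = 2560922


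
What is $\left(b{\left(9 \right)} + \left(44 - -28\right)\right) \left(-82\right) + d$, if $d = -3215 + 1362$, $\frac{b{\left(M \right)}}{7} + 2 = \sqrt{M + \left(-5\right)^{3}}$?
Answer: $-6609 - 1148 i \sqrt{29} \approx -6609.0 - 6182.2 i$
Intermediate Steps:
$b{\left(M \right)} = -14 + 7 \sqrt{-125 + M}$ ($b{\left(M \right)} = -14 + 7 \sqrt{M + \left(-5\right)^{3}} = -14 + 7 \sqrt{M - 125} = -14 + 7 \sqrt{-125 + M}$)
$d = -1853$
$\left(b{\left(9 \right)} + \left(44 - -28\right)\right) \left(-82\right) + d = \left(\left(-14 + 7 \sqrt{-125 + 9}\right) + \left(44 - -28\right)\right) \left(-82\right) - 1853 = \left(\left(-14 + 7 \sqrt{-116}\right) + \left(44 + 28\right)\right) \left(-82\right) - 1853 = \left(\left(-14 + 7 \cdot 2 i \sqrt{29}\right) + 72\right) \left(-82\right) - 1853 = \left(\left(-14 + 14 i \sqrt{29}\right) + 72\right) \left(-82\right) - 1853 = \left(58 + 14 i \sqrt{29}\right) \left(-82\right) - 1853 = \left(-4756 - 1148 i \sqrt{29}\right) - 1853 = -6609 - 1148 i \sqrt{29}$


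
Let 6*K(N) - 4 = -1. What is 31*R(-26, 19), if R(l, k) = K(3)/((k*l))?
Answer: -31/988 ≈ -0.031377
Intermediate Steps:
K(N) = 1/2 (K(N) = 2/3 + (1/6)*(-1) = 2/3 - 1/6 = 1/2)
R(l, k) = 1/(2*k*l) (R(l, k) = 1/(2*((k*l))) = (1/(k*l))/2 = 1/(2*k*l))
31*R(-26, 19) = 31*((1/2)/(19*(-26))) = 31*((1/2)*(1/19)*(-1/26)) = 31*(-1/988) = -31/988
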